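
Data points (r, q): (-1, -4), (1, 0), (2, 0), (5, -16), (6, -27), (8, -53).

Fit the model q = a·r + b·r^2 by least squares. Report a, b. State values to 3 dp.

With design matrix M, MᵀM = [[131, 861]; [861, 6035]] and Mᵀq = [-662, -4768]ᵀ.
Δ = 131·6035 − 861² = 49264.
a = ((-662)·6035 − 861·(-4768))/49264 = 55039/24632; b = (131·(-4768) − 861·(-662))/49264 = -27313/24632.

a = 2.234, b = -1.109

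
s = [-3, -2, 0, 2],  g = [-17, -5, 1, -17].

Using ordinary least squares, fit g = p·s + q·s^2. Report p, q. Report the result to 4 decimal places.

p = -2.8993, q = -2.8255

The normal equations are: 17·p + (-27)·q = 27;  (-27)·p + 113·q = -241.
det = 17·113 − (-27)² = 1192.
p = (27·113 − (-27)·(-241))/1192 = -432/149; q = (17·(-241) − (-27)·27)/1192 = -421/149.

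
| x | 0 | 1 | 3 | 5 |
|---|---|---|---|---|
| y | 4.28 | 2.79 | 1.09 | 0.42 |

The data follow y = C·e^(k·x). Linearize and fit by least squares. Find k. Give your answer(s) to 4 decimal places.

Let Y = ln y. Fitting Y = k·x + ln C by least squares:
XᵀX = [[35.0000, 9.0000]; [9.0000, 4]], rhs = [-3.0529, 1.6987]ᵀ  (here Σx = 9.0000, Σ(x)² = 35.0000, Σln y = 1.6987, Σx·ln y = -3.0529).
Solving (det = 59.0000): k = -0.46610, ln C = 1.47339.

k = -0.4661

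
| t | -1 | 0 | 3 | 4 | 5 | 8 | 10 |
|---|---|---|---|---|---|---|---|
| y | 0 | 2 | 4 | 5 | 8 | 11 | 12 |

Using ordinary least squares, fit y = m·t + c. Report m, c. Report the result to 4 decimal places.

m = 1.1175, c = 1.3705

Sums needed: Σt·t = 215, Σt = 29, Σ1 = 7.
Right-hand side: Σt·y = 280, Σy = 42.
Eliminating c: 7·(row 1) − 29·(row 2) gives 664·m = 7·280 − 29·42 = 742, so m = 371/332.
Then c = (42 − 29·(371/332))/7 = 455/332.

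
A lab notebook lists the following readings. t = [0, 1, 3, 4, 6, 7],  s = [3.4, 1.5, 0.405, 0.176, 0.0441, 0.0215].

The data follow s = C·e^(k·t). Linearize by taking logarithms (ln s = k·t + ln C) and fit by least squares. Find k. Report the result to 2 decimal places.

k = -0.72

Linearized form: ln s = k·t + ln C. From the 6 transformed points,
AᵀA = [[111.0000, 21.0000]; [21.0000, 6]], rhs = [-54.8609, -7.9729]ᵀ  (here Σt = 21.0000, Σ(t)² = 111.0000, Σln s = -7.9729, Σt·ln s = -54.8609).
Solving (det = 225.0000): k = -0.71882, ln C = 1.18706.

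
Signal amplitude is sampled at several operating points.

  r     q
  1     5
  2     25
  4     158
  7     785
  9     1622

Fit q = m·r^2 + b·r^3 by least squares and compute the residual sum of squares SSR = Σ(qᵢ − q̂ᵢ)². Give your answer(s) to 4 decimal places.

SSR = 5.5706

Forming XᵀX = [[9235, 76913]; [76913, 653251]] and Xᵀq = [172480, 1462010]ᵀ gives XᵀX·[m, b]ᵀ = Xᵀq.
Eliminating b: 653251·(row 1) − 76913·(row 2) gives 117163416·m = 653251·172480 − 76913·1462010 = 225157350, so m = 37526225/19527236.
Then b = (1462010 − 76913·(37526225/19527236))/653251 = 39284685/19527236.
Residuals: 10412635/9763618, 5949630/4881809, -7334038/4881809, 3862070/4881809, -2491399/9763618; SSR = 54389389/9763618.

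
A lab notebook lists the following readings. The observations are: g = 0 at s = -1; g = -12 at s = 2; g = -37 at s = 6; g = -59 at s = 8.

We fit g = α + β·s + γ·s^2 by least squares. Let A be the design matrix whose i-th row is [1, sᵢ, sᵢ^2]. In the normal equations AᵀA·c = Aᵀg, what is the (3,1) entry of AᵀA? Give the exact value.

105

Row 3 ↔ basis s^2, column 1 ↔ basis 1, so (AᵀA)_{3,1} = Σᵢ s^2 = (1)·(1) + (4)·(1) + (36)·(1) + (64)·(1) = 105.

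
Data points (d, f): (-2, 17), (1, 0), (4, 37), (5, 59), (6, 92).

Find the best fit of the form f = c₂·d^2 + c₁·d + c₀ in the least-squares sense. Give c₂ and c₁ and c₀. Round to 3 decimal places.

c₂ = 3.013, c₁ = -2.814, c₀ = -0.538

Normal-equation sums: Σd^2·d^2 = 2194, Σd^2·d = 398, Σd^2 = 82, Σd·d = 82, Σd = 14, Σ1 = 5.
Moment sums: Σd^2·f = 5447, Σd·f = 961, Σf = 205.
So AᵀA·[c₂, c₁, c₀]ᵀ = Aᵀf: [[2194, 398, 82]; [398, 82, 14]; [82, 14, 5]]·[c₂, c₁, c₀]ᵀ = [5447, 961, 205]ᵀ.
Inverting the 3×3 Gram matrix, [c₂, c₁, c₀]ᵀ = [2507/832, -2341/832, -7/13]ᵀ.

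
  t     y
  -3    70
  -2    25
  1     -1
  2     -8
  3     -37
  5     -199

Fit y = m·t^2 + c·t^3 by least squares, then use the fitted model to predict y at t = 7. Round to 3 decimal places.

ŷ = -583.834

Forming AᵀA = [[820, 3126]; [3126, 17212]] and Aᵀy = [-4611, -28029]ᵀ gives AᵀA·[m, c]ᵀ = Aᵀy.
Determinant 820·17212 − 3126² = 4341964.
m = ((-4611)·17212 − 3126·(-28029))/4341964 = 4127061/2170982; c = (820·(-28029) − 3126·(-4611))/4341964 = -4284897/2170982.
At t = 7: ŷ = (4127061/2170982)·(49) + (-4284897/2170982)·(343) = -633746841/1085491.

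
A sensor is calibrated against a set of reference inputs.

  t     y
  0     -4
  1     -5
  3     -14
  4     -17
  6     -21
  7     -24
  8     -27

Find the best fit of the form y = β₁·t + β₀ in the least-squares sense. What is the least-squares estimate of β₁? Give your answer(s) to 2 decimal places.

The normal system MᵀM·[β₁, β₀]ᵀ = Mᵀy is [[175, 29]; [29, 7]]·[β₁, β₀]ᵀ = [-625, -112]ᵀ.
Determinant 175·7 − 29² = 384.
β₁ = ((-625)·7 − 29·(-112))/384 = -1127/384; β₀ = (175·(-112) − 29·(-625))/384 = -1475/384.

β₁ = -2.93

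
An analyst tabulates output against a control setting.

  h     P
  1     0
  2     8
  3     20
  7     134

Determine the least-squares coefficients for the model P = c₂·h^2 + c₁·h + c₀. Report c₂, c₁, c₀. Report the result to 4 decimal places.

c₂ = 3.0521, c₁ = -2.1364, c₀ = -0.6275

The normal equations are: 2499·c₂ + 379·c₁ + 63·c₀ = 6778;  379·c₂ + 63·c₁ + 13·c₀ = 1014;  63·c₂ + 13·c₁ + 4·c₀ = 162.
(Σh^2·h^2 = 2499, Σh^2·h = 379, Σh^2 = 63, Σh·h = 63, Σh = 13, Σ1 = 4, Σh^2·P = 6778, Σh·P = 1014, ΣP = 162.)
Row-reducing yields c₂ = 2753/902, c₁ = -47/22, c₀ = -283/451.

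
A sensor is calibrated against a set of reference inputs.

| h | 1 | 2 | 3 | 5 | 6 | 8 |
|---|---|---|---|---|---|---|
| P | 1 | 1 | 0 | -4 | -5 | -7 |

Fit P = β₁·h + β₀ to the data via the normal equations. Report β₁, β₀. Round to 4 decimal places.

Compute the Gram sums: Σh·h = 139, Σh = 25, Σ1 = 6.
And Σh·P = -103, ΣP = -14.
So AᵀA·[β₁, β₀]ᵀ = AᵀP: [[139, 25]; [25, 6]]·[β₁, β₀]ᵀ = [-103, -14]ᵀ.
det = 139·6 − 25² = 209.
β₁ = ((-103)·6 − 25·(-14))/209 = -268/209; β₀ = (139·(-14) − 25·(-103))/209 = 629/209.

β₁ = -1.2823, β₀ = 3.0096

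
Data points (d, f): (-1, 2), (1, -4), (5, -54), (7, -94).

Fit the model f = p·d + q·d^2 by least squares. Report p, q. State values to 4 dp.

p = -3.5850, q = -1.4135

Forming MᵀM = [[76, 468]; [468, 3028]] and Mᵀf = [-934, -5958]ᵀ gives MᵀM·[p, q]ᵀ = Mᵀf.
Eliminating q: 3028·(row 1) − 468·(row 2) gives 11104·p = 3028·(-934) − 468·(-5958) = -39808, so p = -1244/347.
Then q = ((-5958) − 468·(-1244/347))/3028 = -981/694.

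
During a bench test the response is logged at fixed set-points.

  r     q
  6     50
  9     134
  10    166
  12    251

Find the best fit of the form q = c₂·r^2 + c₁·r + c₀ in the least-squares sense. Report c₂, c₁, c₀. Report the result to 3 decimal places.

The normal system AᵀA·[c₂, c₁, c₀]ᵀ = Aᵀq is [[38593, 3673, 361]; [3673, 361, 37]; [361, 37, 4]]·[c₂, c₁, c₀]ᵀ = [65398, 6178, 601]ᵀ.
Row-reducing yields c₂ = 2, c₁ = -13/5, c₀ = -31/5.

c₂ = 2.000, c₁ = -2.600, c₀ = -6.200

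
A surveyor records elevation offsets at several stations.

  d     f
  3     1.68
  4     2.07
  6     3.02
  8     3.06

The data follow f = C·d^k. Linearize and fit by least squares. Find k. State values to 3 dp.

Linearized form: ln f = k·ln d + ln C. From the 4 transformed points,
Over the data: Σln d = 6.3561, Σ(ln d)² = 10.6632, Σln f = 3.4700, Σln d·ln f = 5.8846.
Normal system: [[10.6632, 6.3561]; [6.3561, 4]]·[k, ln C]ᵀ = [5.8846, 3.4700]ᵀ.
Slope k = (n·Σln d·ln f − Σln d·Σln f)/(n·Σ(ln d)² − (Σln d)²) = (4·5.8846 − 6.3561·3.4700)/2.2529 = 0.65807; ln C = (Σln f − k·Σln d)/n = -0.17819.

k = 0.658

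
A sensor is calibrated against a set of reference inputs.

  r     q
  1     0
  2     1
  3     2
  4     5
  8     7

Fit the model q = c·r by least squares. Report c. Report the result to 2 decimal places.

Sums needed: Σr·r = 94.
For Aᵀq: Σr·q = 84.
So AᵀA·[c]ᵀ = Aᵀq: [[94]]·[c]ᵀ = [84]ᵀ.
Hence c = 84 / 94 ≈ 0.893617.

c = 0.89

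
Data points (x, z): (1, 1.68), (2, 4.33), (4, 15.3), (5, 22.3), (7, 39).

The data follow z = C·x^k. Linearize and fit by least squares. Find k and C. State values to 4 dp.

Linearized form: ln z = k·ln x + ln C. From the 5 transformed points,
Sums: Σln x = 5.6348, Σ(ln x)² = 8.7791, Σln z = 11.4804, Σln x·ln z = 16.9231.
Normal system: [[8.7791, 5.6348]; [5.6348, 5]]·[k, ln C]ᵀ = [16.9231, 11.4804]ᵀ.
Δ = 8.7791·5 − (5.6348)² = 12.1448; k = (16.9231·5 − 5.6348·11.4804)/12.1448 = 1.64070, ln C = (8.7791·11.4804 − 5.6348·16.9231)/12.1448 = 0.44707, so C = exp(0.44707) = 1.56373.

k = 1.6407, C = 1.5637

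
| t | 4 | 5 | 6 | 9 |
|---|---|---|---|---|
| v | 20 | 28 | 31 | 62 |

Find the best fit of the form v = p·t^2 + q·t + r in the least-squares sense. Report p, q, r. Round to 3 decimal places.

p = 0.804, q = -2.251, r = 17.006

Compute the Gram sums: Σt^2·t^2 = 8738, Σt^2·t = 1134, Σt^2 = 158, Σt·t = 158, Σt = 24, Σ1 = 4.
Right-hand side: Σt^2·v = 7158, Σt·v = 964, Σv = 141.
Solving the 3×3 system (Gaussian elimination) gives p = 291/362, q = -815/362, r = 3078/181.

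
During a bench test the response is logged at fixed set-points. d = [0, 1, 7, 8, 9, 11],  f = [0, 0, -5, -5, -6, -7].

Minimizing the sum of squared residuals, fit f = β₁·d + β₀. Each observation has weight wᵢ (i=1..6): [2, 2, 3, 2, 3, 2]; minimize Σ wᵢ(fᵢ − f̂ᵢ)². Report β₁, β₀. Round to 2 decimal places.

MᵀWM·[β₁, β₀]ᵀ = MᵀWf reads: 762·β₁ + 88·β₀ = -501;  88·β₁ + 14·β₀ = -57.
Δ = 762·14 − 88² = 2924.
β₁ = ((-501)·14 − 88·(-57))/2924 = -999/1462; β₀ = (762·(-57) − 88·(-501))/2924 = 327/1462.

β₁ = -0.68, β₀ = 0.22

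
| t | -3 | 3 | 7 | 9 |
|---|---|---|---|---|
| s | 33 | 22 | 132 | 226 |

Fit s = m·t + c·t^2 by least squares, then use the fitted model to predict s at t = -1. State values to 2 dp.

ŝ = 5.00

Normal-equation sums: Σt·t = 148, Σt·t^2 = 1072, Σt^2·t^2 = 9124.
For Aᵀs: Σt·s = 2925, Σt^2·s = 25269.
Normal equations: [[148, 1072]; [1072, 9124]]·[m, c]ᵀ = [2925, 25269]ᵀ.
det = 148·9124 − 1072² = 201168.
m = (2925·9124 − 1072·25269)/201168 = -33389/16764; c = (148·25269 − 1072·2925)/201168 = 50351/16764.
At t = -1: ŝ = (-33389/16764)·(-1) + (50351/16764)·(1) = 20935/4191.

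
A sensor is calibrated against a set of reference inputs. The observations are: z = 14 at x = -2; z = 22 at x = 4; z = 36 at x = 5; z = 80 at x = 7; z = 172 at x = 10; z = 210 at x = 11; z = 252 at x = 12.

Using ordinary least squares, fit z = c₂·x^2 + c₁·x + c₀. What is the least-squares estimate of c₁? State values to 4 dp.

Compute the Gram sums: Σx^2·x^2 = 48675, Σx^2·x = 4583, Σx^2 = 459, Σx·x = 459, Σx = 47, Σ1 = 7.
And Σx^2·z = 84126, Σx·z = 7854, Σz = 786.
So MᵀM·[c₂, c₁, c₀]ᵀ = Mᵀz: [[48675, 4583, 459]; [4583, 459, 47]; [459, 47, 7]]·[c₂, c₁, c₀]ᵀ = [84126, 7854, 786]ᵀ.
Solving the 3×3 system (Gaussian elimination) gives c₂ = 176331/89938, c₁ = -229845/89938, c₀ = 39861/44969.

c₁ = -2.5556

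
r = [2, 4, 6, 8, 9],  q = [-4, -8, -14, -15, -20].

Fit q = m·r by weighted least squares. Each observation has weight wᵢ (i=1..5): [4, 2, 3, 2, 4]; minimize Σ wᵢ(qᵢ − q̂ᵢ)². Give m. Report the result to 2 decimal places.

XᵀWX·[m]ᵀ = XᵀWq reads: 608·m = -1308.
(Σwᵢ·r·r = 608, Σwᵢ·r·q = -1308.)
m = (-1308)/608 = -2.15132.

m = -2.15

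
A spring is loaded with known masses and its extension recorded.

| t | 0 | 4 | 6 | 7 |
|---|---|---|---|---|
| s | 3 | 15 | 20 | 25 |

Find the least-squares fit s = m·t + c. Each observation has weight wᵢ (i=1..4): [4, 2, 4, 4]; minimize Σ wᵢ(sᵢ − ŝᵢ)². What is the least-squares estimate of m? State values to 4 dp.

m = 3.0348

From the data, Σwᵢ·t·t = 372, Σwᵢ·t = 60, Σwᵢ·1 = 14.
Moment sums: Σwᵢ·t·s = 1300, Σwᵢ·s = 222.
Determinant 372·14 − 60² = 1608.
m = (1300·14 − 60·222)/1608 = 610/201; c = (372·222 − 60·1300)/1608 = 191/67.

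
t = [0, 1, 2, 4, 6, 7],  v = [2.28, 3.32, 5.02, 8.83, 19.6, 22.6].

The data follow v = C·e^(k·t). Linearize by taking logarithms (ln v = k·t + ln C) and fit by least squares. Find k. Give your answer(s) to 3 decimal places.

With ln vᵢ as the transformed response and tᵢ as the regressor:
XᵀX = [[106.0000, 20.0000]; [20.0000, 6]], rhs = [52.8183, 11.9092]ᵀ  (here Σt = 20.0000, Σ(t)² = 106.0000, Σln v = 11.9092, Σt·ln v = 52.8183).
Solving (det = 236.0000): k = 0.33358, ln C = 0.87292.

k = 0.334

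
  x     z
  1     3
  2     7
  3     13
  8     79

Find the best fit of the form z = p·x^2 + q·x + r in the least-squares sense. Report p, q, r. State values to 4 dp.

MᵀM·[p, q, r]ᵀ = Mᵀz reads: 4194·p + 548·q + 78·r = 5204;  548·p + 78·q + 14·r = 688;  78·p + 14·q + 4·r = 102.
Solving the 3×3 system (Gaussian elimination) gives p = 1105/946, q = 29/86, r = 1459/946.

p = 1.1681, q = 0.3372, r = 1.5423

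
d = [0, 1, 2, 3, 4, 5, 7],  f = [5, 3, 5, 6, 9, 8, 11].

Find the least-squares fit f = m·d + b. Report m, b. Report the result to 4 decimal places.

XᵀX·[m, b]ᵀ = Xᵀf reads: 104·m + 22·b = 184;  22·m + 7·b = 47.
(Σd·d = 104, Σd = 22, Σ1 = 7, Σd·f = 184, Σf = 47.)
det = 104·7 − 22² = 244.
m = (184·7 − 22·47)/244 = 127/122; b = (104·47 − 22·184)/244 = 210/61.

m = 1.0410, b = 3.4426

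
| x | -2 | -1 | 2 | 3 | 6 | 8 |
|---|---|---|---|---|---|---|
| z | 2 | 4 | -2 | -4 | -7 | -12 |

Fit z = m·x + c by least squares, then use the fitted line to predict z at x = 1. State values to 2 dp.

ẑ = -0.70

Compute the Gram sums: Σx·x = 118, Σx = 16, Σ1 = 6.
Moment sums: Σx·z = -162, Σz = -19.
Δ = 118·6 − 16² = 452.
m = ((-162)·6 − 16·(-19))/452 = -167/113; c = (118·(-19) − 16·(-162))/452 = 175/226.
At x = 1: ẑ = (-167/113)·(1) + (175/226)·(1) = -159/226.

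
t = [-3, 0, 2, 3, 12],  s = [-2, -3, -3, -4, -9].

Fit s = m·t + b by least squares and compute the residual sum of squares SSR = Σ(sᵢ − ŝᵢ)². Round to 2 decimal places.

SSR = 1.26

Sums needed: Σt·t = 166, Σt = 14, Σ1 = 5.
Moment sums: Σt·s = -120, Σs = -21.
Normal equations: [[166, 14]; [14, 5]]·[m, b]ᵀ = [-120, -21]ᵀ.
Determinant 166·5 − 14² = 634.
m = ((-120)·5 − 14·(-21))/634 = -153/317; b = (166·(-21) − 14·(-120))/634 = -903/317.
Residuals: -190/317, -48/317, 258/317, 94/317, -114/317; SSR = 400/317.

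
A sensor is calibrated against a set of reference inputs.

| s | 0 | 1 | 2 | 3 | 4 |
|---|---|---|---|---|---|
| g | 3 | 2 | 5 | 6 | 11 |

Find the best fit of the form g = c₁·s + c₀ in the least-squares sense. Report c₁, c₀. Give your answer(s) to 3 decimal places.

Entries of MᵀM: Σs·s = 30, Σs = 10, Σ1 = 5.
Moment sums: Σs·g = 74, Σg = 27.
MᵀM·[c₁, c₀]ᵀ = Mᵀg becomes [[30, 10]; [10, 5]]·[c₁, c₀]ᵀ = [74, 27]ᵀ.
Determinant 30·5 − 10² = 50.
c₁ = (74·5 − 10·27)/50 = 2; c₀ = (30·27 − 10·74)/50 = 7/5.

c₁ = 2.000, c₀ = 1.400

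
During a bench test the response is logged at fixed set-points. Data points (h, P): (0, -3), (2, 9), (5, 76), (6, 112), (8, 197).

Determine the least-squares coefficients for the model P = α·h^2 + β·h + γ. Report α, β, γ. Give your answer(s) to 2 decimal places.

α = 3.06, β = 0.67, γ = -3.54

XᵀX·[α, β, γ]ᵀ = XᵀP reads: 6033·α + 861·β + 129·γ = 18576;  861·α + 129·β + 21·γ = 2646;  129·α + 21·β + 5·γ = 391.
(Σh^2·h^2 = 6033, Σh^2·h = 861, Σh^2 = 129, Σh·h = 129, Σh = 21, Σ1 = 5, Σh^2·P = 18576, Σh·P = 2646, ΣP = 391.)
Solving the 3×3 system (Gaussian elimination) gives α = 257/84, β = 2/3, γ = -99/28.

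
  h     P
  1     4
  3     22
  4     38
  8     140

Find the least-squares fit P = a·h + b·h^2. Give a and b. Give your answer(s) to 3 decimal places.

a = 1.441, b = 2.007

Sums needed: Σh·h = 90, Σh·h^2 = 604, Σh^2·h^2 = 4434.
Right-hand side: Σh·P = 1342, Σh^2·P = 9770.
Eliminating b: 4434·(row 1) − 604·(row 2) gives 34244·a = 4434·1342 − 604·9770 = 49348, so a = 12337/8561.
Then b = (9770 − 604·(12337/8561))/4434 = 17183/8561.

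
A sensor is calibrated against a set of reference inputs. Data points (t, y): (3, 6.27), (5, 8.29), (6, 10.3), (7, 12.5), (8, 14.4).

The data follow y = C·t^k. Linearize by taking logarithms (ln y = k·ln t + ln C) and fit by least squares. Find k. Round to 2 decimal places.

Let Y = ln y. Fitting Y = k·ln t + ln C by least squares:
AᵀA = [[15.1183, 8.5252]; [8.5252, 5]], rhs = [20.0607, 11.4759]ᵀ  (here Σln t = 8.5252, Σ(ln t)² = 15.1183, Σln y = 11.4759, Σln t·ln y = 20.0607).
Solving (det = 2.9130): k = 0.84765, ln C = 0.84991.

k = 0.85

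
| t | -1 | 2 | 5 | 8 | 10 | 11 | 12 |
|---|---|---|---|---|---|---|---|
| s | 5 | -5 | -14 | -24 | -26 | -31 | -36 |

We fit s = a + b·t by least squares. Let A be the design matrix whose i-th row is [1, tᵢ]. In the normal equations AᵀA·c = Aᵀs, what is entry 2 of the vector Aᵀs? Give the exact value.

-1310

Entry 2 ↔ basis t, so (Aᵀs)_{2} = Σᵢ (t)·sᵢ = (-1)·(5) + (2)·(-5) + (5)·(-14) + (8)·(-24) + (10)·(-26) + (11)·(-31) + (12)·(-36) = -1310.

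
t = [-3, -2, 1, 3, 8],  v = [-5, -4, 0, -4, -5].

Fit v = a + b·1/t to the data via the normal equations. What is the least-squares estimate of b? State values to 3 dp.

Setting ∂/∂a … = 0 gives: 5·a + (5/8)·b = -18;  (5/8)·a + (857/576)·b = 41/24.
(Σ1 = 5, Σ1/t = 5/8, Σ1/t·1/t = 857/576, Σv = -18, Σ1/t·v = 41/24.)
Determinant 5·(857/576) − (5/8)² = 1015/144.
a = ((-18)·(857/576) − (5/8)·(41/24))/(1015/144) = -16041/4060; b = (5·(41/24) − (5/8)·(-18))/(1015/144) = 570/203.

b = 2.808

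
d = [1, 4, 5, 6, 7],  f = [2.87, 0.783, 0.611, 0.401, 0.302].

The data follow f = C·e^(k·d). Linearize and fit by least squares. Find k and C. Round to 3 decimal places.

Linearized form: ln f = k·d + ln C. From the 5 transformed points,
XᵀX = [[127.0000, 23.0000]; [23.0000, 5]], rhs = [-16.2515, -1.7941]ᵀ  (here Σd = 23.0000, Σ(d)² = 127.0000, Σln f = -1.7941, Σd·ln f = -16.2515).
Δ = 127.0000·5 − (23.0000)² = 106.0000; k = (-16.2515·5 − 23.0000·-1.7941)/106.0000 = -0.37730, ln C = (127.0000·-1.7941 − 23.0000·-16.2515)/106.0000 = 1.37675, so C = exp(1.37675) = 3.96201.

k = -0.377, C = 3.962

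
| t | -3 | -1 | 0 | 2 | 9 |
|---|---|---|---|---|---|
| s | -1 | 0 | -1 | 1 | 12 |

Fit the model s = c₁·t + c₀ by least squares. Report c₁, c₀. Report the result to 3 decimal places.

Forming MᵀM = [[95, 7]; [7, 5]] and Mᵀs = [113, 11]ᵀ gives MᵀM·[c₁, c₀]ᵀ = Mᵀs.
Determinant 95·5 − 7² = 426.
c₁ = (113·5 − 7·11)/426 = 244/213; c₀ = (95·11 − 7·113)/426 = 127/213.

c₁ = 1.146, c₀ = 0.596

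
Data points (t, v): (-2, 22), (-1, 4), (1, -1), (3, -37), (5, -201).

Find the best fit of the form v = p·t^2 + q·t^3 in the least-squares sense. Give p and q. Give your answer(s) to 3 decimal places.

Setting ∂/∂p … = 0 gives: 724·p + 3336·q = -5267;  3336·p + 16420·q = -26305.
Δ = 724·16420 − 3336² = 759184.
p = ((-5267)·16420 − 3336·(-26305))/759184 = 317335/189796; q = (724·(-26305) − 3336·(-5267))/759184 = -368527/189796.

p = 1.672, q = -1.942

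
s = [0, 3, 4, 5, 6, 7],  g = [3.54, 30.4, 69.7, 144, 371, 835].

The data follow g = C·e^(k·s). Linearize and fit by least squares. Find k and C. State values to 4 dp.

k = 0.7813, C = 3.2129

Linearized form: ln g = k·s + ln C. From the 6 transformed points,
AᵀA = [[135.0000, 25.0000]; [25.0000, 6]], rhs = [134.6584, 26.5362]ᵀ  (here Σs = 25.0000, Σ(s)² = 135.0000, Σln g = 26.5362, Σs·ln g = 134.6584).
Slope k = (n·Σs·ln g − Σs·Σln g)/(n·Σ(s)² − (Σs)²) = (6·134.6584 − 25.0000·26.5362)/185.0000 = 0.78133; ln C = (Σln g − k·Σs)/n = 1.16718, so C = exp(1.16718) = 3.21292.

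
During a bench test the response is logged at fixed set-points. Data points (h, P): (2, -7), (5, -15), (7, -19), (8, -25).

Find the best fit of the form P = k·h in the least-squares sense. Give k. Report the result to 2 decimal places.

k = -2.97

Sums needed: Σh·h = 142.
And Σh·P = -422.
So AᵀA·[k]ᵀ = AᵀP: [[142]]·[k]ᵀ = [-422]ᵀ.
k = (-422)/142 = -2.97183.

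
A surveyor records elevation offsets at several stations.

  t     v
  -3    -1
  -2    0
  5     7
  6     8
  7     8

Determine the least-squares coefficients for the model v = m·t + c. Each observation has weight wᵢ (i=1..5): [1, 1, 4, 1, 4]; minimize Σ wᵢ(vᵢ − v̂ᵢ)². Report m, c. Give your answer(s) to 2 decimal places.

m = 0.92, c = 1.99

Normal-equation sums: Σwᵢ·t·t = 345, Σwᵢ·t = 49, Σwᵢ·1 = 11.
Right-hand side: Σwᵢ·t·v = 415, Σwᵢ·v = 67.
XᵀWX·[m, c]ᵀ = XᵀWv becomes [[345, 49]; [49, 11]]·[m, c]ᵀ = [415, 67]ᵀ.
Determinant 345·11 − 49² = 1394.
m = (415·11 − 49·67)/1394 = 641/697; c = (345·67 − 49·415)/1394 = 1390/697.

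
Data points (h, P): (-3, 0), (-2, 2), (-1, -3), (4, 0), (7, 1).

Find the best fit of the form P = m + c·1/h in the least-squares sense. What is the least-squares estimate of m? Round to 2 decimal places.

m = 0.60

Entries of XᵀX: Σ1 = 5, Σ1/h = -121/84, Σ1/h·1/h = 10189/7056.
And ΣP = 0, Σ1/h·P = 15/7.
So XᵀX·[m, c]ᵀ = XᵀP: [[5, -121/84]; [-121/84, 10189/7056]]·[m, c]ᵀ = [0, 15/7]ᵀ.
Eliminating c: (10189/7056)·(row 1) − (-121/84)·(row 2) gives (2269/441)·m = (10189/7056)·0 − (-121/84)·(15/7) = 605/196, so m = 5445/9076.
Then c = ((15/7) − (-121/84)·(5445/9076))/(10189/7056) = 4725/2269.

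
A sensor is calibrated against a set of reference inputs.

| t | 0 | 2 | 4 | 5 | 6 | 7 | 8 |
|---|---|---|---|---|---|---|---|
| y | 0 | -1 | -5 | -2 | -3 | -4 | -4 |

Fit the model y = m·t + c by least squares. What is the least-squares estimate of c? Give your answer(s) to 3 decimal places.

c = -0.497

Entries of MᵀM: Σt·t = 194, Σt = 32, Σ1 = 7.
Right-hand side: Σt·y = -110, Σy = -19.
Δ = 194·7 − 32² = 334.
m = ((-110)·7 − 32·(-19))/334 = -81/167; c = (194·(-19) − 32·(-110))/334 = -83/167.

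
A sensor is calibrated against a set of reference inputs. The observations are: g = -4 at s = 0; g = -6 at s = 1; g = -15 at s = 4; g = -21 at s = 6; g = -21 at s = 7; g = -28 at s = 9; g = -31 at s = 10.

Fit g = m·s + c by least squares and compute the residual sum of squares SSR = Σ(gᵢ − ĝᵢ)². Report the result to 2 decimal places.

SSR = 4.34

Forming AᵀA = [[283, 37]; [37, 7]] and Aᵀg = [-901, -126]ᵀ gives AᵀA·[m, c]ᵀ = Aᵀg.
det = 283·7 − 37² = 612.
m = ((-901)·7 − 37·(-126))/612 = -1645/612; c = (283·(-126) − 37·(-901))/612 = -2321/612.
Residuals: -127/612, 49/102, -31/68, -661/612, 82/51, -5/306, -67/204; SSR = 2657/612.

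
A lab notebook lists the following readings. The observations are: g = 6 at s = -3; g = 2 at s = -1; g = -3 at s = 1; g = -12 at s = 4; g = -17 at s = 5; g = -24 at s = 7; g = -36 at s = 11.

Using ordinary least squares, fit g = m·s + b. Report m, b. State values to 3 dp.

XᵀX·[m, b]ᵀ = Xᵀg reads: 222·m + 24·b = -720;  24·m + 7·b = -84.
Δ = 222·7 − 24² = 978.
m = ((-720)·7 − 24·(-84))/978 = -504/163; b = (222·(-84) − 24·(-720))/978 = -228/163.

m = -3.092, b = -1.399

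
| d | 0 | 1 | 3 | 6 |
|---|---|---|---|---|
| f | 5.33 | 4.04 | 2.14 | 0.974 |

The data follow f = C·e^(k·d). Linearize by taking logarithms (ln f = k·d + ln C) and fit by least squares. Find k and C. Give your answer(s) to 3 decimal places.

Let Y = ln f. Fitting Y = k·d + ln C by least squares:
Σd = 10.0000, Σ(d)² = 46.0000, Σln f = 3.8041, Σd·ln f = 3.5206.
Equations: 46.0000·k + 10.0000·ln C = 3.5206;  10.0000·k + 4·ln C = 3.8041.
Slope k = (n·Σd·ln f − Σd·Σln f)/(n·Σ(d)² − (Σd)²) = (4·3.5206 − 10.0000·3.8041)/84.0000 = -0.28522; ln C = (Σln f − k·Σd)/n = 1.66406, so C = exp(1.66406) = 5.28068.

k = -0.285, C = 5.281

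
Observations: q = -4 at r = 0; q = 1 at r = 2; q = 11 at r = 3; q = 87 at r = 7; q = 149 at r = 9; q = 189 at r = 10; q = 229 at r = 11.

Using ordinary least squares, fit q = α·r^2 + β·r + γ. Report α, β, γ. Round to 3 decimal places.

XᵀX·[α, β, γ]ᵀ = Xᵀq reads: 33700·α + 3438·β + 364·γ = 63044;  3438·α + 364·β + 42·γ = 6394;  364·α + 42·β + 7·γ = 662.
(Σr^2·r^2 = 33700, Σr^2·r = 3438, Σr^2 = 364, Σr·r = 364, Σr = 42, Σ1 = 7, Σr^2·q = 63044, Σr·q = 6394, Σq = 662.)
Solving the 3×3 system (Gaussian elimination) gives α = 14021/6829, β = -9308/6829, γ = -191910/47803.

α = 2.053, β = -1.363, γ = -4.015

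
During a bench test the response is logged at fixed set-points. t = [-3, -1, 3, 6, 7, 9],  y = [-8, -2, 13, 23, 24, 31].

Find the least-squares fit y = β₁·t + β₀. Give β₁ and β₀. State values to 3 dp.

β₁ = 3.287, β₀ = 1.996

Sums needed: Σt·t = 185, Σt = 21, Σ1 = 6.
Moment sums: Σt·y = 650, Σy = 81.
AᵀA·[β₁, β₀]ᵀ = Aᵀy becomes [[185, 21]; [21, 6]]·[β₁, β₀]ᵀ = [650, 81]ᵀ.
Eliminating β₀: 6·(row 1) − 21·(row 2) gives 669·β₁ = 6·650 − 21·81 = 2199, so β₁ = 733/223.
Then β₀ = (81 − 21·(733/223))/6 = 445/223.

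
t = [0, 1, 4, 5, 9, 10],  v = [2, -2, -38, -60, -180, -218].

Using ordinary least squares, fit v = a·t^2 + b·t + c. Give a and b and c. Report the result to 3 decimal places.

Compute the Gram sums: Σt^2·t^2 = 17443, Σt^2·t = 1919, Σt^2 = 223, Σt·t = 223, Σt = 29, Σ1 = 6.
Right-hand side: Σt^2·v = -38490, Σt·v = -4254, Σv = -496.
Normal equations: [[17443, 1919, 223]; [1919, 223, 29]; [223, 29, 6]]·[a, b, c]ᵀ = [-38490, -4254, -496]ᵀ.
Inverting the 3×3 Gram matrix, [a, b, c]ᵀ = [-3553/1813, -93/37, 4204/1813]ᵀ.

a = -1.960, b = -2.514, c = 2.319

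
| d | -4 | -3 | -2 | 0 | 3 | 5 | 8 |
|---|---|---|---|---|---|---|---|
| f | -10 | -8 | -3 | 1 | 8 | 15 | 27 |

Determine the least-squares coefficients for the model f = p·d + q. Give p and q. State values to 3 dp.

Normal-equation sums: Σd·d = 127, Σd = 7, Σ1 = 7.
Moment sums: Σd·f = 385, Σf = 30.
MᵀM·[p, q]ᵀ = Mᵀf becomes [[127, 7]; [7, 7]]·[p, q]ᵀ = [385, 30]ᵀ.
Determinant 127·7 − 7² = 840.
p = (385·7 − 7·30)/840 = 71/24; q = (127·30 − 7·385)/840 = 223/168.

p = 2.958, q = 1.327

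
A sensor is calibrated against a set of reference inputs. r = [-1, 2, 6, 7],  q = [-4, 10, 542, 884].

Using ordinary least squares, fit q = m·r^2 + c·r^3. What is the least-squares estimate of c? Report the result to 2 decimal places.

c = 3.01

The normal equations are: 3714·m + 24614·c = 62864;  24614·m + 164370·c = 420368.
(Σr^2·r^2 = 3714, Σr^2·r^3 = 24614, Σr^3·r^3 = 164370, Σr^2·q = 62864, Σr^3·q = 420368.)
Determinant 3714·164370 − 24614² = 4621184.
m = (62864·164370 − 24614·420368)/4621184 = -218473/72206; c = (3714·420368 − 24614·62864)/4621184 = 217379/72206.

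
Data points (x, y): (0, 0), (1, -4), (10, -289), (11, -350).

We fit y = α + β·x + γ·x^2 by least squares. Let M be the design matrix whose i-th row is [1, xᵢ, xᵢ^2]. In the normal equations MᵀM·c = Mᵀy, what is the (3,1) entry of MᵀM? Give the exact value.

Row 3 ↔ basis x^2, column 1 ↔ basis 1, so (MᵀM)_{3,1} = Σᵢ x^2 = (0)·(1) + (1)·(1) + (100)·(1) + (121)·(1) = 222.

222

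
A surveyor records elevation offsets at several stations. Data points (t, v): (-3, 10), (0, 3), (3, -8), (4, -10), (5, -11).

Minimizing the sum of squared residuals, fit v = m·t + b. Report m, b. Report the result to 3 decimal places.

Setting ∂/∂m … = 0 gives: 59·m + 9·b = -149;  9·m + 5·b = -16.
(Σt·t = 59, Σt = 9, Σ1 = 5, Σt·v = -149, Σv = -16.)
Δ = 59·5 − 9² = 214.
m = ((-149)·5 − 9·(-16))/214 = -601/214; b = (59·(-16) − 9·(-149))/214 = 397/214.

m = -2.808, b = 1.855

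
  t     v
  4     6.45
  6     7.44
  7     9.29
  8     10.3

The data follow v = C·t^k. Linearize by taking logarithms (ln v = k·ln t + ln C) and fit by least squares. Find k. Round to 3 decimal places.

Linearized form: ln v = k·ln t + ln C. From the 4 transformed points,
Σln t = 7.2034, Σ(ln t)² = 13.2429, Σln v = 8.4320, Σln t·ln v = 15.3669.
Equations: 13.2429·k + 7.2034·ln C = 15.3669;  7.2034·k + 4·ln C = 8.4320.
Slope k = (n·Σln t·ln v − Σln t·Σln v)/(n·Σ(ln t)² − (Σln t)²) = (4·15.3669 − 7.2034·8.4320)/1.0824 = 0.67269; ln C = (Σln v − k·Σln t)/n = 0.89660.

k = 0.673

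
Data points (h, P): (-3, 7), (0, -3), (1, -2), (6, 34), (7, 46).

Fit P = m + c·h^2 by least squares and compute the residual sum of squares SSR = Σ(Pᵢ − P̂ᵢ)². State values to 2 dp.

SSR = 1.18

The normal equations are: 5·m + 95·c = 82;  95·m + 3779·c = 3539.
(Σ1 = 5, Σh^2 = 95, Σh^2·h^2 = 3779, ΣP = 82, Σh^2·P = 3539.)
Eliminating c: 3779·(row 1) − 95·(row 2) gives 9870·m = 3779·82 − 95·3539 = -26327, so m = -3761/1410.
Then c = (3539 − 95·(-3761/1410))/3779 = 283/282.
Residuals: 448/705, -469/1410, -79/235, 761/1410, -119/235; SSR = 1657/1410.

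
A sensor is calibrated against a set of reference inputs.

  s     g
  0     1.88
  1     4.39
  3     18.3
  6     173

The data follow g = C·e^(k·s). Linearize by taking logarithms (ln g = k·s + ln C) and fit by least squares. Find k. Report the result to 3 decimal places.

k = 0.747

Let Y = ln g. Fitting Y = k·s + ln C by least squares:
XᵀX = [[46.0000, 10.0000]; [10.0000, 4]], rhs = [41.1198, 10.1708]ᵀ  (here Σs = 10.0000, Σ(s)² = 46.0000, Σln g = 10.1708, Σs·ln g = 41.1198).
Slope k = (n·Σs·ln g − Σs·Σln g)/(n·Σ(s)² − (Σs)²) = (4·41.1198 − 10.0000·10.1708)/84.0000 = 0.74728; ln C = (Σln g − k·Σs)/n = 0.67451.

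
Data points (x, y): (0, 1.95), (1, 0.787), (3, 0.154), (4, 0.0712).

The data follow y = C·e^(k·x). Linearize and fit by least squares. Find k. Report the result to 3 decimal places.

Taking logs, ln y = k·x + ln C, so regress ln y on x.
Sums: Σx = 8.0000, Σ(x)² = 26.0000, Σln y = -4.0848, Σx·ln y = -16.4210.
Normal system: [[26.0000, 8.0000]; [8.0000, 4]]·[k, ln C]ᵀ = [-16.4210, -4.0848]ᵀ.
Slope k = (n·Σx·ln y − Σx·Σln y)/(n·Σ(x)² − (Σx)²) = (4·-16.4210 − 8.0000·-4.0848)/40.0000 = -0.82515; ln C = (Σln y − k·Σx)/n = 0.62910.

k = -0.825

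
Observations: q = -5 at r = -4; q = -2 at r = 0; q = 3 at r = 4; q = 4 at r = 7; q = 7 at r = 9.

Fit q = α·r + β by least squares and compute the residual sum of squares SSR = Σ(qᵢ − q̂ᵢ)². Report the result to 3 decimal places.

Compute the Gram sums: Σr·r = 162, Σr = 16, Σ1 = 5.
For Aᵀq: Σr·q = 123, Σq = 7.
Normal equations: [[162, 16]; [16, 5]]·[α, β]ᵀ = [123, 7]ᵀ.
Eliminating β: 5·(row 1) − 16·(row 2) gives 554·α = 5·123 − 16·7 = 503, so α = 503/554.
Then β = (7 − 16·(503/554))/5 = -417/277.
Residuals: 38/277, -137/277, 242/277, -471/554, 185/554; SSR = 1031/554.

SSR = 1.861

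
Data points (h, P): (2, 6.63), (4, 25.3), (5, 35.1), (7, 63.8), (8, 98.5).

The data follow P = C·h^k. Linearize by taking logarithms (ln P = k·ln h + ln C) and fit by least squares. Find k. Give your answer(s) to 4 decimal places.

Linearized form: ln P = k·ln h + ln C. From the 5 transformed points,
Σln h = 7.7142, Σ(ln h)² = 13.1032, Σln P = 17.4264, Σln h·ln P = 29.1482.
Equations: 13.1032·k + 7.7142·ln C = 29.1482;  7.7142·k + 5·ln C = 17.4264.
Slope k = (n·Σln h·ln P − Σln h·Σln P)/(n·Σ(ln h)² − (Σln h)²) = (5·29.1482 − 7.7142·17.4264)/6.0066 = 1.88284; ln C = (Σln P − k·Σln h)/n = 0.58036.

k = 1.8828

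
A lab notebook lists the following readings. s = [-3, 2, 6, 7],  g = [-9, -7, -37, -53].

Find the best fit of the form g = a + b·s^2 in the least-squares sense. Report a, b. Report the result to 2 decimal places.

a = -1.16, b = -1.03

Normal-equation sums: Σ1 = 4, Σs^2 = 98, Σs^2·s^2 = 3794.
Moment sums: Σg = -106, Σs^2·g = -4038.
XᵀX·[a, b]ᵀ = Xᵀg becomes [[4, 98]; [98, 3794]]·[a, b]ᵀ = [-106, -4038]ᵀ.
Determinant 4·3794 − 98² = 5572.
a = ((-106)·3794 − 98·(-4038))/5572 = -230/199; b = (4·(-4038) − 98·(-106))/5572 = -1441/1393.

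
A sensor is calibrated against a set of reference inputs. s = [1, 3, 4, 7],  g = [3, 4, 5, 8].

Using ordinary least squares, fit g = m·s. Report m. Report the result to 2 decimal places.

m = 1.21

Normal-equation sums: Σs·s = 75.
For Xᵀg: Σs·g = 91.
So XᵀX·[m]ᵀ = Xᵀg: [[75]]·[m]ᵀ = [91]ᵀ.
m = 91/75 = 1.21333.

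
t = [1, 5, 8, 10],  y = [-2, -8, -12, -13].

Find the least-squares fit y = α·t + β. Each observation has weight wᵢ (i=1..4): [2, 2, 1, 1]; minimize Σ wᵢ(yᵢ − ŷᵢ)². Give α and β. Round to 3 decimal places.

α = -1.288, β = -1.061

Sums needed: Σwᵢ·t·t = 216, Σwᵢ·t = 30, Σwᵢ·1 = 6.
For XᵀWy: Σwᵢ·t·y = -310, Σwᵢ·y = -45.
Normal equations: [[216, 30]; [30, 6]]·[α, β]ᵀ = [-310, -45]ᵀ.
Determinant 216·6 − 30² = 396.
α = ((-310)·6 − 30·(-45))/396 = -85/66; β = (216·(-45) − 30·(-310))/396 = -35/33.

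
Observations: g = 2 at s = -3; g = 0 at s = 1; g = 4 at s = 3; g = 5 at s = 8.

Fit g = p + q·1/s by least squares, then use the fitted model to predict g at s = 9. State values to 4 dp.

ĝ = 3.0827

The normal system XᵀX·[p, q]ᵀ = Xᵀg is [[4, 9/8]; [9/8, 713/576]]·[p, q]ᵀ = [11, 31/24]ᵀ.
det = 4·(713/576) − (9/8)² = 2123/576.
p = (11·(713/576) − (9/8)·(31/24))/(2123/576) = 7006/2123; q = (4·(31/24) − (9/8)·11)/(2123/576) = -4152/2123.
At s = 9: ĝ = (7006/2123)·(1) + (-4152/2123)·(1/9) = 19634/6369.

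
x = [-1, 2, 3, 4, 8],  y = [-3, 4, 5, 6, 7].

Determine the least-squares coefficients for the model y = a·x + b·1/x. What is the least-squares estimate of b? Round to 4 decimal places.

b = 2.9007

Compute the Gram sums: Σx·x = 94, Σx·1/x = 5, Σ1/x·1/x = 829/576.
For Mᵀy: Σx·y = 106, Σ1/x·y = 217/24.
Normal equations: [[94, 5]; [5, 829/576]]·[a, b]ᵀ = [106, 217/24]ᵀ.
Δ = 94·(829/576) − 5² = 31763/288.
a = (106·(829/576) − 5·(217/24))/(31763/288) = 30917/31763; b = (94·(217/24) − 5·106)/(31763/288) = 92136/31763.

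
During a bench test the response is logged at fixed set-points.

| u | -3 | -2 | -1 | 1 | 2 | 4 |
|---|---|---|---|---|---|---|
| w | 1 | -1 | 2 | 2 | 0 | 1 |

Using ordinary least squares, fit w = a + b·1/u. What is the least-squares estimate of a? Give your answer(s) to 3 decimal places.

a = 0.836

Compute the Gram sums: Σ1 = 6, Σ1/u = -1/12, Σ1/u·1/u = 385/144.
Moment sums: Σw = 5, Σ1/u·w = 5/12.
Normal equations: [[6, -1/12]; [-1/12, 385/144]]·[a, b]ᵀ = [5, 5/12]ᵀ.
det = 6·(385/144) − (-1/12)² = 2309/144.
a = (5·(385/144) − (-1/12)·(5/12))/(2309/144) = 1930/2309; b = (6·(5/12) − (-1/12)·5)/(2309/144) = 420/2309.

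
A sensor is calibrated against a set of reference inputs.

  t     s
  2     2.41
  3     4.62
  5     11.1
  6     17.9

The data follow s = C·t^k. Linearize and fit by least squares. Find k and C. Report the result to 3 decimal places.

Linearized form: ln s = k·ln t + ln C. From the 4 transformed points,
AᵀA = [[7.4881, 5.1930]; [5.1930, 4]], rhs = [11.3337, 7.7018]ᵀ  (here Σln t = 5.1930, Σ(ln t)² = 7.4881, Σln s = 7.7018, Σln t·ln s = 11.3337).
Solving (det = 2.9856): k = 1.78858, ln C = -0.39656, so C = exp(-0.39656) = 0.67263.

k = 1.789, C = 0.673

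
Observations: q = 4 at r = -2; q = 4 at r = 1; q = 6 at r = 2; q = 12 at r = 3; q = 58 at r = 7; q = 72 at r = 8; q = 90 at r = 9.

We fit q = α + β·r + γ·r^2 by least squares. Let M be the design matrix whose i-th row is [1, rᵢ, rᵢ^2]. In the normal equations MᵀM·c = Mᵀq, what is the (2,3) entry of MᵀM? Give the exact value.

Row 2 ↔ basis r, column 3 ↔ basis r^2, so (MᵀM)_{2,3} = Σᵢ (r)·(r^2) = (-2)·(4) + (1)·(1) + (2)·(4) + (3)·(9) + (7)·(49) + (8)·(64) + (9)·(81) = 1612.

1612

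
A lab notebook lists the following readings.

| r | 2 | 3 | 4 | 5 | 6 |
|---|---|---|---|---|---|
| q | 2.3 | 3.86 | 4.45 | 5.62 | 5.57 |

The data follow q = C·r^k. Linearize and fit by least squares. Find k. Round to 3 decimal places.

k = 0.820

Taking logs, ln q = k·ln r + ln C, so regress ln q on ln r.
XᵀX = [[9.4099, 6.5793]; [6.5793, 5]], rhs = [9.9864, 7.1202]ᵀ  (here Σln r = 6.5793, Σ(ln r)² = 9.4099, Σln q = 7.1202, Σln r·ln q = 9.9864).
Solving (det = 3.7630): k = 0.82016, ln C = 0.34484.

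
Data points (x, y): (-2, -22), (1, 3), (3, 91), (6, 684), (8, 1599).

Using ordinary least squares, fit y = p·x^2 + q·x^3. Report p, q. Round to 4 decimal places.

p = 0.9829, q = 3.0007

From the data, Σx^2·x^2 = 5490, Σx^2·x^3 = 40756, Σx^3·x^3 = 309594.
And Σx^2·y = 127694, Σx^3·y = 969068.
So AᵀA·[p, q]ᵀ = Aᵀy: [[5490, 40756]; [40756, 309594]]·[p, q]ᵀ = [127694, 969068]ᵀ.
det = 5490·309594 − 40756² = 38619524.
p = (127694·309594 − 40756·969068)/38619524 = 9490207/9654881; q = (5490·969068 − 40756·127694)/38619524 = 28971664/9654881.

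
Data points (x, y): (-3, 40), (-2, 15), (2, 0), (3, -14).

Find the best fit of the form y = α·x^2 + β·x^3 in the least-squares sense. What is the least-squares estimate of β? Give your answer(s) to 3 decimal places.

With design matrix A, AᵀA = [[194, 0]; [0, 1586]] and Aᵀy = [294, -1578]ᵀ.
det = 194·1586 − 0² = 307684.
α = (294·1586 − 0·(-1578))/307684 = 147/97; β = (194·(-1578) − 0·294)/307684 = -789/793.

β = -0.995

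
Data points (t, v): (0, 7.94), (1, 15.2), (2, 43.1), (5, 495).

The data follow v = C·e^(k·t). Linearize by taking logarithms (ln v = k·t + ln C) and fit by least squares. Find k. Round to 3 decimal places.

Linearized form: ln v = k·t + ln C. From the 4 transformed points,
XᵀX = [[30.0000, 8.0000]; [8.0000, 4]], rhs = [41.2711, 14.7613]ᵀ  (here Σt = 8.0000, Σ(t)² = 30.0000, Σln v = 14.7613, Σt·ln v = 41.2711).
Δ = 30.0000·4 − (8.0000)² = 56.0000; k = (41.2711·4 − 8.0000·14.7613)/56.0000 = 0.83918, ln C = (30.0000·14.7613 − 8.0000·41.2711)/56.0000 = 2.01196.

k = 0.839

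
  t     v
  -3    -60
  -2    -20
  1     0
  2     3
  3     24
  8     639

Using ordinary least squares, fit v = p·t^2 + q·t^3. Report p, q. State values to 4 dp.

p = -2.0593, q = 1.5057

Compute the Gram sums: Σt^2·t^2 = 4291, Σt^2·t^3 = 32769, Σt^3·t^3 = 263731.
And Σt^2·v = 40504, Σt^3·v = 329620.
Normal equations: [[4291, 32769]; [32769, 263731]]·[p, q]ᵀ = [40504, 329620]ᵀ.
Eliminating q: 263731·(row 1) − 32769·(row 2) gives 57862360·p = 263731·40504 − 32769·329620 = -119157356, so p = -29789339/14465590.
Then q = (329620 − 32769·(-29789339/14465590))/263731 = 21780961/14465590.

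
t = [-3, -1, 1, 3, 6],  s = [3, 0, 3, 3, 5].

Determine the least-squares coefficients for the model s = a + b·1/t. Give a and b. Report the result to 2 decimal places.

Forming AᵀA = [[5, 1/6]; [1/6, 9/4]] and Aᵀs = [14, 23/6]ᵀ gives AᵀA·[a, b]ᵀ = Aᵀs.
Eliminating b: (9/4)·(row 1) − (1/6)·(row 2) gives (101/9)·a = (9/4)·14 − (1/6)·(23/6) = 1111/36, so a = 11/4.
Then b = ((23/6) − (1/6)·(11/4))/(9/4) = 3/2.

a = 2.75, b = 1.50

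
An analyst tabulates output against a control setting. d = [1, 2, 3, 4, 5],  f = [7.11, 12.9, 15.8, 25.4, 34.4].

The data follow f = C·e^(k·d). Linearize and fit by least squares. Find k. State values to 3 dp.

Let Y = ln f. Fitting Y = k·d + ln C by least squares:
XᵀX = [[55.0000, 15.0000]; [15.0000, 5]], rhs = [45.9853, 14.0515]ᵀ  (here Σd = 15.0000, Σ(d)² = 55.0000, Σln f = 14.0515, Σd·ln f = 45.9853).
Δ = 55.0000·5 − (15.0000)² = 50.0000; k = (45.9853·5 − 15.0000·14.0515)/50.0000 = 0.38306, ln C = (55.0000·14.0515 − 15.0000·45.9853)/50.0000 = 1.66112.

k = 0.383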